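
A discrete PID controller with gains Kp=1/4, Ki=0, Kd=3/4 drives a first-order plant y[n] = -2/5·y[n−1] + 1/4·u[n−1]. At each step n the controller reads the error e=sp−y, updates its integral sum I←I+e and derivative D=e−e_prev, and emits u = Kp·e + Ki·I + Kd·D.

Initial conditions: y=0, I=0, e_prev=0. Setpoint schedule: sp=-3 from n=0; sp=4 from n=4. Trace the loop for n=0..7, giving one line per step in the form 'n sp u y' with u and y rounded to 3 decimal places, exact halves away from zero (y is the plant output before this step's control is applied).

0 -3 -3.000 0.000
1 -3 0.000 -0.750
2 -3 -1.613 0.300
3 -3 -0.002 -0.523
4 4 5.649 0.209
5 4 -0.172 1.329
6 4 2.571 -0.575
7 4 -0.303 0.873

(exact arithmetic carried between steps; '≈' marks a value shown rounded to 6 d.p. or computed from one; I and e_prev carry over from the previous line; the table rounds u and y to 3 d.p., halves away from zero)
n=0: y=0, sp=-3, e=sp−y=-3; I=-3, D=e−e_prev=-3; u=1/4·(-3)+0·(-3)+3/4·(-3)=-3; next y=-2/5·0+1/4·(-3)=-0.75
n=1: y=-0.75, sp=-3, e=sp−y=-2.25; I=-5.25, D=e−e_prev=0.75; u=1/4·(-2.25)+0·(-5.25)+3/4·0.75=0; next y=-2/5·(-0.75)+1/4·0=0.3
n=2: y=0.3, sp=-3, e=sp−y=-3.3; I=-8.55, D=e−e_prev=-1.05; u=1/4·(-3.3)+0·(-8.55)+3/4·(-1.05)=-1.6125; next y=-2/5·0.3+1/4·(-1.6125)=-0.523125
n=3: y=-0.523125, sp=-3, e=sp−y=-2.476875; I=-11.026875, D=e−e_prev=0.823125; u=1/4·(-2.476875)+0·(-11.026875)+3/4·0.823125=-0.001875; next y=-2/5·(-0.523125)+1/4·(-0.001875)≈0.208781
n=4: y≈0.208781, sp=4, e=sp−y≈3.791219; I≈-7.235656, D=e−e_prev≈6.268094; u=1/4·3.791219+0·(-7.235656)+3/4·6.268094≈5.648875; next y=-2/5·0.208781+1/4·5.648875≈1.328706
n=5: y≈1.328706, sp=4, e=sp−y≈2.671294; I≈-4.564363, D=e−e_prev≈-1.119925; u=1/4·2.671294+0·(-4.564363)+3/4·(-1.119925)≈-0.172120; next y=-2/5·1.328706+1/4·(-0.172120)≈-0.574513
n=6: y≈-0.574513, sp=4, e=sp−y≈4.574513; I≈0.010150, D=e−e_prev≈1.903219; u=1/4·4.574513+0·0.010150+3/4·1.903219≈2.571042; next y=-2/5·(-0.574513)+1/4·2.571042≈0.872566
n=7: y≈0.872566, sp=4, e=sp−y≈3.127434; I≈3.137584, D=e−e_prev≈-1.447078; u=1/4·3.127434+0·3.137584+3/4·(-1.447078)≈-0.303450; next y=-2/5·0.872566+1/4·(-0.303450)≈-0.424889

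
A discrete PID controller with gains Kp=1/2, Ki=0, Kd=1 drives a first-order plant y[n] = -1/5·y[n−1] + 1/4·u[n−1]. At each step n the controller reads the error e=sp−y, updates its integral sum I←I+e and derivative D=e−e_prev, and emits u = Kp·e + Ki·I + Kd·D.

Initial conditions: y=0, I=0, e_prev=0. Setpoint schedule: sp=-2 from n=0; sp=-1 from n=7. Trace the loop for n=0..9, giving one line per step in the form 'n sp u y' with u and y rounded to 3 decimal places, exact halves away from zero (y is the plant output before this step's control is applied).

(exact arithmetic carried between steps; '≈' marks a value shown rounded to 6 d.p. or computed from one; I and e_prev carry over from the previous line; the table rounds u and y to 3 d.p., halves away from zero)
n=0: y=0, sp=-2, e=sp−y=-2; I=-2, D=e−e_prev=-2; u=1/2·(-2)+0·(-2)+1·(-2)=-3; next y=-1/5·0+1/4·(-3)=-0.75
n=1: y=-0.75, sp=-2, e=sp−y=-1.25; I=-3.25, D=e−e_prev=0.75; u=1/2·(-1.25)+0·(-3.25)+1·0.75=0.125; next y=-1/5·(-0.75)+1/4·0.125=0.18125
n=2: y=0.18125, sp=-2, e=sp−y=-2.18125; I=-5.43125, D=e−e_prev=-0.93125; u=1/2·(-2.18125)+0·(-5.43125)+1·(-0.93125)=-2.021875; next y=-1/5·0.18125+1/4·(-2.021875)≈-0.541719
n=3: y≈-0.541719, sp=-2, e=sp−y≈-1.458281; I≈-6.889531, D=e−e_prev≈0.722969; u=1/2·(-1.458281)+0·(-6.889531)+1·0.722969≈-0.006172; next y=-1/5·(-0.541719)+1/4·(-0.006172)≈0.106801
n=4: y≈0.106801, sp=-2, e=sp−y≈-2.106801; I≈-8.996332, D=e−e_prev≈-0.648520; u=1/2·(-2.106801)+0·(-8.996332)+1·(-0.648520)≈-1.701920; next y=-1/5·0.106801+1/4·(-1.701920)≈-0.446840
n=5: y≈-0.446840, sp=-2, e=sp−y≈-1.553160; I≈-10.549492, D=e−e_prev≈0.553641; u=1/2·(-1.553160)+0·(-10.549492)+1·0.553641≈-0.222939; next y=-1/5·(-0.446840)+1/4·(-0.222939)≈0.033633
n=6: y≈0.033633, sp=-2, e=sp−y≈-2.033633; I≈-12.583125, D=e−e_prev≈-0.480473; u=1/2·(-2.033633)+0·(-12.583125)+1·(-0.480473)≈-1.497290; next y=-1/5·0.033633+1/4·(-1.497290)≈-0.381049
n=7: y≈-0.381049, sp=-1, e=sp−y≈-0.618951; I≈-13.202076, D=e−e_prev≈1.414682; u=1/2·(-0.618951)+0·(-13.202076)+1·1.414682≈1.105207; next y=-1/5·(-0.381049)+1/4·1.105207≈0.352512
n=8: y≈0.352512, sp=-1, e=sp−y≈-1.352512; I≈-14.554588, D=e−e_prev≈-0.733561; u=1/2·(-1.352512)+0·(-14.554588)+1·(-0.733561)≈-1.409817; next y=-1/5·0.352512+1/4·(-1.409817)≈-0.422956
n=9: y≈-0.422956, sp=-1, e=sp−y≈-0.577044; I≈-15.131631, D=e−e_prev≈0.775468; u=1/2·(-0.577044)+0·(-15.131631)+1·0.775468≈0.486946; next y=-1/5·(-0.422956)+1/4·0.486946≈0.206328

0 -2 -3.000 0.000
1 -2 0.125 -0.750
2 -2 -2.022 0.181
3 -2 -0.006 -0.542
4 -2 -1.702 0.107
5 -2 -0.223 -0.447
6 -2 -1.497 0.034
7 -1 1.105 -0.381
8 -1 -1.410 0.353
9 -1 0.487 -0.423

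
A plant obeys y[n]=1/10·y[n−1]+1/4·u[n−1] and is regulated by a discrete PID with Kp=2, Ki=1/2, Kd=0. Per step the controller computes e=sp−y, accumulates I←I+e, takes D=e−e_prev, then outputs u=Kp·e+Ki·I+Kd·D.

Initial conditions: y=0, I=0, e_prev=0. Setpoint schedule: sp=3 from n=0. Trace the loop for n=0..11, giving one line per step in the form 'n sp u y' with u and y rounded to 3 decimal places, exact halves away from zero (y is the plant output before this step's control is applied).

0 3 7.500 0.000
1 3 4.313 1.875
2 3 6.398 1.266
3 3 6.114 1.726
4 3 6.814 1.701
5 3 7.032 1.874
6 3 7.416 1.945
7 3 7.685 2.048
8 3 7.967 2.126
9 3 8.208 2.204
10 3 8.436 2.273
11 3 8.640 2.336

(exact arithmetic carried between steps; '≈' marks a value shown rounded to 6 d.p. or computed from one; I and e_prev carry over from the previous line; the table rounds u and y to 3 d.p., halves away from zero)
n=0: y=0, sp=3, e=sp−y=3; I=3, D=e−e_prev=3; u=2·3+1/2·3+0·3=7.5; next y=1/10·0+1/4·7.5=1.875
n=1: y=1.875, sp=3, e=sp−y=1.125; I=4.125, D=e−e_prev=-1.875; u=2·1.125+1/2·4.125+0·(-1.875)=4.3125; next y=1/10·1.875+1/4·4.3125=1.265625
n=2: y=1.265625, sp=3, e=sp−y=1.734375; I=5.859375, D=e−e_prev=0.609375; u=2·1.734375+1/2·5.859375+0·0.609375≈6.398438; next y=1/10·1.265625+1/4·6.398438≈1.726172
n=3: y≈1.726172, sp=3, e=sp−y≈1.273828; I≈7.133203, D=e−e_prev≈-0.460547; u=2·1.273828+1/2·7.133203+0·(-0.460547)≈6.114258; next y=1/10·1.726172+1/4·6.114258≈1.701182
n=4: y≈1.701182, sp=3, e=sp−y≈1.298818; I≈8.432021, D=e−e_prev≈0.024990; u=2·1.298818+1/2·8.432021+0·0.024990≈6.813647; next y=1/10·1.701182+1/4·6.813647≈1.873530
n=5: y≈1.873530, sp=3, e=sp−y≈1.126470; I≈9.558491, D=e−e_prev≈-0.172348; u=2·1.126470+1/2·9.558491+0·(-0.172348)≈7.032186; next y=1/10·1.873530+1/4·7.032186≈1.945399
n=6: y≈1.945399, sp=3, e=sp−y≈1.054601; I≈10.613092, D=e−e_prev≈-0.071869; u=2·1.054601+1/2·10.613092+0·(-0.071869)≈7.415747; next y=1/10·1.945399+1/4·7.415747≈2.048477
n=7: y≈2.048477, sp=3, e=sp−y≈0.951523; I≈11.564615, D=e−e_prev≈-0.103077; u=2·0.951523+1/2·11.564615+0·(-0.103077)≈7.685354; next y=1/10·2.048477+1/4·7.685354≈2.126186
n=8: y≈2.126186, sp=3, e=sp−y≈0.873814; I≈12.438429, D=e−e_prev≈-0.077709; u=2·0.873814+1/2·12.438429+0·(-0.077709)≈7.966842; next y=1/10·2.126186+1/4·7.966842≈2.204329
n=9: y≈2.204329, sp=3, e=sp−y≈0.795671; I≈13.234100, D=e−e_prev≈-0.078143; u=2·0.795671+1/2·13.234100+0·(-0.078143)≈8.208392; next y=1/10·2.204329+1/4·8.208392≈2.272531
n=10: y≈2.272531, sp=3, e=sp−y≈0.727469; I≈13.961569, D=e−e_prev≈-0.068202; u=2·0.727469+1/2·13.961569+0·(-0.068202)≈8.435723; next y=1/10·2.272531+1/4·8.435723≈2.336184
n=11: y≈2.336184, sp=3, e=sp−y≈0.663816; I≈14.625385, D=e−e_prev≈-0.063653; u=2·0.663816+1/2·14.625385+0·(-0.063653)≈8.640325; next y=1/10·2.336184+1/4·8.640325≈2.393700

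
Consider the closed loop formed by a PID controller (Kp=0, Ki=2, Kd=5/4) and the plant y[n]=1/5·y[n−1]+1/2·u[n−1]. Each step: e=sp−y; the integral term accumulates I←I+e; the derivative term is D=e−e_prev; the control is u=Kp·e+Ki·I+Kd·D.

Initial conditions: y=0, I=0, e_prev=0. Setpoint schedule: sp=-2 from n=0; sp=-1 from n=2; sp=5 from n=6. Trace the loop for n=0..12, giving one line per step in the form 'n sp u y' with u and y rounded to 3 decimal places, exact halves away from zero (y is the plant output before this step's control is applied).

(exact arithmetic carried between steps; '≈' marks a value shown rounded to 6 d.p. or computed from one; I and e_prev carry over from the previous line; the table rounds u and y to 3 d.p., halves away from zero)
n=0: y=0, sp=-2, e=sp−y=-2; I=-2, D=e−e_prev=-2; u=0·(-2)+2·(-2)+5/4·(-2)=-6.5; next y=1/5·0+1/2·(-6.5)=-3.25
n=1: y=-3.25, sp=-2, e=sp−y=1.25; I=-0.75, D=e−e_prev=3.25; u=0·1.25+2·(-0.75)+5/4·3.25=2.5625; next y=1/5·(-3.25)+1/2·2.5625=0.63125
n=2: y=0.63125, sp=-1, e=sp−y=-1.63125; I=-2.38125, D=e−e_prev=-2.88125; u=0·(-1.63125)+2·(-2.38125)+5/4·(-2.88125)≈-8.364063; next y=1/5·0.63125+1/2·(-8.364063)≈-4.055781
n=3: y≈-4.055781, sp=-1, e=sp−y≈3.055781; I≈0.674531, D=e−e_prev≈4.687031; u=0·3.055781+2·0.674531+5/4·4.687031≈7.207852; next y=1/5·(-4.055781)+1/2·7.207852≈2.792770
n=4: y≈2.792770, sp=-1, e=sp−y≈-3.792770; I≈-3.118238, D=e−e_prev≈-6.848551; u=0·(-3.792770)+2·(-3.118238)+5/4·(-6.848551)≈-14.797165; next y=1/5·2.792770+1/2·(-14.797165)≈-6.840029
n=5: y≈-6.840029, sp=-1, e=sp−y≈5.840029; I≈2.721790, D=e−e_prev≈9.632798; u=0·5.840029+2·2.721790+5/4·9.632798≈17.484578; next y=1/5·(-6.840029)+1/2·17.484578≈7.374283
n=6: y≈7.374283, sp=5, e=sp−y≈-2.374283; I≈0.347507, D=e−e_prev≈-8.214312; u=0·(-2.374283)+2·0.347507+5/4·(-8.214312)≈-9.572876; next y=1/5·7.374283+1/2·(-9.572876)≈-3.311581
n=7: y≈-3.311581, sp=5, e=sp−y≈8.311581; I≈8.659088, D=e−e_prev≈10.685865; u=0·8.311581+2·8.659088+5/4·10.685865≈30.675508; next y=1/5·(-3.311581)+1/2·30.675508≈14.675438
n=8: y≈14.675438, sp=5, e=sp−y≈-9.675438; I≈-1.016349, D=e−e_prev≈-17.987019; u=0·(-9.675438)+2·(-1.016349)+5/4·(-17.987019)≈-24.516472; next y=1/5·14.675438+1/2·(-24.516472)≈-9.323149
n=9: y≈-9.323149, sp=5, e=sp−y≈14.323149; I≈13.306799, D=e−e_prev≈23.998586; u=0·14.323149+2·13.306799+5/4·23.998586≈56.611832; next y=1/5·(-9.323149)+1/2·56.611832≈26.441286
n=10: y≈26.441286, sp=5, e=sp−y≈-21.441286; I≈-8.134487, D=e−e_prev≈-35.764435; u=0·(-21.441286)+2·(-8.134487)+5/4·(-35.764435)≈-60.974517; next y=1/5·26.441286+1/2·(-60.974517)≈-25.199001
n=11: y≈-25.199001, sp=5, e=sp−y≈30.199001; I≈22.064515, D=e−e_prev≈51.640287; u=0·30.199001+2·22.064515+5/4·51.640287≈108.679388; next y=1/5·(-25.199001)+1/2·108.679388≈49.299894
n=12: y≈49.299894, sp=5, e=sp−y≈-44.299894; I≈-22.235379, D=e−e_prev≈-74.498895; u=0·(-44.299894)+2·(-22.235379)+5/4·(-74.498895)≈-137.594378; next y=1/5·49.299894+1/2·(-137.594378)≈-58.937210

0 -2 -6.500 0.000
1 -2 2.563 -3.250
2 -1 -8.364 0.631
3 -1 7.208 -4.056
4 -1 -14.797 2.793
5 -1 17.485 -6.840
6 5 -9.573 7.374
7 5 30.676 -3.312
8 5 -24.516 14.675
9 5 56.612 -9.323
10 5 -60.975 26.441
11 5 108.679 -25.199
12 5 -137.594 49.300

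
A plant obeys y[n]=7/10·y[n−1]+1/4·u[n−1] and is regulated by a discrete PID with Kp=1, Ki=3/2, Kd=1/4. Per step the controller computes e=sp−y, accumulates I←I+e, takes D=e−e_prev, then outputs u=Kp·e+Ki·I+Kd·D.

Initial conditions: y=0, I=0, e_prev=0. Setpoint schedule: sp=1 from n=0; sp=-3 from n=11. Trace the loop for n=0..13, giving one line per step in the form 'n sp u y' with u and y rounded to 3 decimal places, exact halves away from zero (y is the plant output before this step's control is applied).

0 1 2.750 0.000
1 1 2.109 0.688
2 1 1.867 1.009
3 1 1.483 1.173
4 1 1.213 1.192
5 1 1.079 1.137
6 1 1.056 1.066
7 1 1.093 1.010
8 1 1.146 0.980
9 1 1.189 0.973
10 1 1.213 0.978
11 -3 -9.780 0.988
12 -3 -7.221 -1.753
13 -3 -6.258 -3.033

(exact arithmetic carried between steps; '≈' marks a value shown rounded to 6 d.p. or computed from one; I and e_prev carry over from the previous line; the table rounds u and y to 3 d.p., halves away from zero)
n=0: y=0, sp=1, e=sp−y=1; I=1, D=e−e_prev=1; u=1·1+3/2·1+1/4·1=2.75; next y=7/10·0+1/4·2.75=0.6875
n=1: y=0.6875, sp=1, e=sp−y=0.3125; I=1.3125, D=e−e_prev=-0.6875; u=1·0.3125+3/2·1.3125+1/4·(-0.6875)=2.109375; next y=7/10·0.6875+1/4·2.109375≈1.008594
n=2: y≈1.008594, sp=1, e=sp−y≈-0.008594; I≈1.303906, D=e−e_prev≈-0.321094; u=1·(-0.008594)+3/2·1.303906+1/4·(-0.321094)≈1.866992; next y=7/10·1.008594+1/4·1.866992≈1.172764
n=3: y≈1.172764, sp=1, e=sp−y≈-0.172764; I≈1.131143, D=e−e_prev≈-0.164170; u=1·(-0.172764)+3/2·1.131143+1/4·(-0.164170)≈1.482908; next y=7/10·1.172764+1/4·1.482908≈1.191661
n=4: y≈1.191661, sp=1, e=sp−y≈-0.191661; I≈0.939481, D=e−e_prev≈-0.018898; u=1·(-0.191661)+3/2·0.939481+1/4·(-0.018898)≈1.212836; next y=7/10·1.191661+1/4·1.212836≈1.137372
n=5: y≈1.137372, sp=1, e=sp−y≈-0.137372; I≈0.802109, D=e−e_prev≈0.054290; u=1·(-0.137372)+3/2·0.802109+1/4·0.054290≈1.079364; next y=7/10·1.137372+1/4·1.079364≈1.066001
n=6: y≈1.066001, sp=1, e=sp−y≈-0.066001; I≈0.736108, D=e−e_prev≈0.071371; u=1·(-0.066001)+3/2·0.736108+1/4·0.071371≈1.056003; next y=7/10·1.066001+1/4·1.056003≈1.010202
n=7: y≈1.010202, sp=1, e=sp−y≈-0.010202; I≈0.725906, D=e−e_prev≈0.055800; u=1·(-0.010202)+3/2·0.725906+1/4·0.055800≈1.092607; next y=7/10·1.010202+1/4·1.092607≈0.980293
n=8: y≈0.980293, sp=1, e=sp−y≈0.019707; I≈0.745613, D=e−e_prev≈0.029909; u=1·0.019707+3/2·0.745613+1/4·0.029909≈1.145604; next y=7/10·0.980293+1/4·1.145604≈0.972606
n=9: y≈0.972606, sp=1, e=sp−y≈0.027394; I≈0.773007, D=e−e_prev≈0.007687; u=1·0.027394+3/2·0.773007+1/4·0.007687≈1.188826; next y=7/10·0.972606+1/4·1.188826≈0.978031
n=10: y≈0.978031, sp=1, e=sp−y≈0.021969; I≈0.794976, D=e−e_prev≈-0.005425; u=1·0.021969+3/2·0.794976+1/4·(-0.005425)≈1.213077; next y=7/10·0.978031+1/4·1.213077≈0.987891
n=11: y≈0.987891, sp=-3, e=sp−y≈-3.987891; I≈-3.192915, D=e−e_prev≈-4.009860; u=1·(-3.987891)+3/2·(-3.192915)+1/4·(-4.009860)≈-9.779728; next y=7/10·0.987891+1/4·(-9.779728)≈-1.753408
n=12: y≈-1.753408, sp=-3, e=sp−y≈-1.246592; I≈-4.439506, D=e−e_prev≈2.741299; u=1·(-1.246592)+3/2·(-4.439506)+1/4·2.741299≈-7.220526; next y=7/10·(-1.753408)+1/4·(-7.220526)≈-3.032517
n=13: y≈-3.032517, sp=-3, e=sp−y≈0.032517; I≈-4.406989, D=e−e_prev≈1.279109; u=1·0.032517+3/2·(-4.406989)+1/4·1.279109≈-6.258189; next y=7/10·(-3.032517)+1/4·(-6.258189)≈-3.687309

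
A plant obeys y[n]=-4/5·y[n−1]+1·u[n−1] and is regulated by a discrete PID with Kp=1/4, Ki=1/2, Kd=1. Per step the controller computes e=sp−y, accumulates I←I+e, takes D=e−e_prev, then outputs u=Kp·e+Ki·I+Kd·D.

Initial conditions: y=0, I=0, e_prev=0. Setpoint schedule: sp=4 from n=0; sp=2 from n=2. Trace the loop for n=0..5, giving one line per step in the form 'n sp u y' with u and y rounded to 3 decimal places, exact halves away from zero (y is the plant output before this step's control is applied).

(exact arithmetic carried between steps; '≈' marks a value shown rounded to 6 d.p. or computed from one; I and e_prev carry over from the previous line; the table rounds u and y to 3 d.p., halves away from zero)
n=0: y=0, sp=4, e=sp−y=4; I=4, D=e−e_prev=4; u=1/4·4+1/2·4+1·4=7; next y=-4/5·0+1·7=7
n=1: y=7, sp=4, e=sp−y=-3; I=1, D=e−e_prev=-7; u=1/4·(-3)+1/2·1+1·(-7)=-7.25; next y=-4/5·7+1·(-7.25)=-12.85
n=2: y=-12.85, sp=2, e=sp−y=14.85; I=15.85, D=e−e_prev=17.85; u=1/4·14.85+1/2·15.85+1·17.85=29.4875; next y=-4/5·(-12.85)+1·29.4875=39.7675
n=3: y=39.7675, sp=2, e=sp−y=-37.7675; I=-21.9175, D=e−e_prev=-52.6175; u=1/4·(-37.7675)+1/2·(-21.9175)+1·(-52.6175)=-73.018125; next y=-4/5·39.7675+1·(-73.018125)=-104.832125
n=4: y=-104.832125, sp=2, e=sp−y=106.832125; I=84.914625, D=e−e_prev=144.599625; u=1/4·106.832125+1/2·84.914625+1·144.599625≈213.764969; next y=-4/5·(-104.832125)+1·213.764969≈297.630669
n=5: y≈297.630669, sp=2, e=sp−y≈-295.630669; I≈-210.716044, D=e−e_prev≈-402.462794; u=1/4·(-295.630669)+1/2·(-210.716044)+1·(-402.462794)≈-581.728483; next y=-4/5·297.630669+1·(-581.728483)≈-819.833018

0 4 7.000 0.000
1 4 -7.250 7.000
2 2 29.488 -12.850
3 2 -73.018 39.768
4 2 213.765 -104.832
5 2 -581.728 297.631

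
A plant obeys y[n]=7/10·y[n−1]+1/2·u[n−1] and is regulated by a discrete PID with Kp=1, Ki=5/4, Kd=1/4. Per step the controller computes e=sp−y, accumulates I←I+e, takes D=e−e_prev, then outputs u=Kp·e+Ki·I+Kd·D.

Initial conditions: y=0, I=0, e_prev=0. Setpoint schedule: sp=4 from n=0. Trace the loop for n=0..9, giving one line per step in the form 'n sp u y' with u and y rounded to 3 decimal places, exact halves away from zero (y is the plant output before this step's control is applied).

(exact arithmetic carried between steps; '≈' marks a value shown rounded to 6 d.p. or computed from one; I and e_prev carry over from the previous line; the table rounds u and y to 3 d.p., halves away from zero)
n=0: y=0, sp=4, e=sp−y=4; I=4, D=e−e_prev=4; u=1·4+5/4·4+1/4·4=10; next y=7/10·0+1/2·10=5
n=1: y=5, sp=4, e=sp−y=-1; I=3, D=e−e_prev=-5; u=1·(-1)+5/4·3+1/4·(-5)=1.5; next y=7/10·5+1/2·1.5=4.25
n=2: y=4.25, sp=4, e=sp−y=-0.25; I=2.75, D=e−e_prev=0.75; u=1·(-0.25)+5/4·2.75+1/4·0.75=3.375; next y=7/10·4.25+1/2·3.375=4.6625
n=3: y=4.6625, sp=4, e=sp−y=-0.6625; I=2.0875, D=e−e_prev=-0.4125; u=1·(-0.6625)+5/4·2.0875+1/4·(-0.4125)=1.84375; next y=7/10·4.6625+1/2·1.84375=4.185625
n=4: y=4.185625, sp=4, e=sp−y=-0.185625; I=1.901875, D=e−e_prev=0.476875; u=1·(-0.185625)+5/4·1.901875+1/4·0.476875≈2.310938; next y=7/10·4.185625+1/2·2.310938≈4.085406
n=5: y≈4.085406, sp=4, e=sp−y≈-0.085406; I≈1.816469, D=e−e_prev≈0.100219; u=1·(-0.085406)+5/4·1.816469+1/4·0.100219≈2.210234; next y=7/10·4.085406+1/2·2.210234≈3.964902
n=6: y≈3.964902, sp=4, e=sp−y≈0.035098; I≈1.851567, D=e−e_prev≈0.120505; u=1·0.035098+5/4·1.851567+1/4·0.120505≈2.379684; next y=7/10·3.964902+1/2·2.379684≈3.965273
n=7: y≈3.965273, sp=4, e=sp−y≈0.034727; I≈1.886294, D=e−e_prev≈-0.000371; u=1·0.034727+5/4·1.886294+1/4·(-0.000371)≈2.392502; next y=7/10·3.965273+1/2·2.392502≈3.971942
n=8: y≈3.971942, sp=4, e=sp−y≈0.028058; I≈1.914352, D=e−e_prev≈-0.006669; u=1·0.028058+5/4·1.914352+1/4·(-0.006669)≈2.419331; next y=7/10·3.971942+1/2·2.419331≈3.990025
n=9: y≈3.990025, sp=4, e=sp−y≈0.009975; I≈1.924327, D=e−e_prev≈-0.018083; u=1·0.009975+5/4·1.924327+1/4·(-0.018083)≈2.410864; next y=7/10·3.990025+1/2·2.410864≈3.998449

0 4 10.000 0.000
1 4 1.500 5.000
2 4 3.375 4.250
3 4 1.844 4.663
4 4 2.311 4.186
5 4 2.210 4.085
6 4 2.380 3.965
7 4 2.393 3.965
8 4 2.419 3.972
9 4 2.411 3.990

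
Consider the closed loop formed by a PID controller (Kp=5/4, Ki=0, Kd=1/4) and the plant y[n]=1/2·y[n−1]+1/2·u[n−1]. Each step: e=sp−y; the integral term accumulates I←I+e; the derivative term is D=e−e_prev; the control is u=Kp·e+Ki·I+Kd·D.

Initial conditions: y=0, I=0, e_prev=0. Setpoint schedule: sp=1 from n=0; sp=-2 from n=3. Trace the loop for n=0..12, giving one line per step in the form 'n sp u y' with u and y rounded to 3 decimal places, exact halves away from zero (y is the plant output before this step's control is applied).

0 1 1.500 0.000
1 1 0.125 0.750
2 1 0.781 0.438
3 -2 -4.055 0.609
4 -2 0.236 -1.723
5 -2 -1.816 -0.743
6 -2 -0.766 -1.280
7 -2 -1.285 -1.023
8 -2 -1.024 -1.154
9 -2 -1.155 -1.089
10 -2 -1.089 -1.122
11 -2 -1.122 -1.106
12 -2 -1.106 -1.114

(exact arithmetic carried between steps; '≈' marks a value shown rounded to 6 d.p. or computed from one; I and e_prev carry over from the previous line; the table rounds u and y to 3 d.p., halves away from zero)
n=0: y=0, sp=1, e=sp−y=1; I=1, D=e−e_prev=1; u=5/4·1+0·1+1/4·1=1.5; next y=1/2·0+1/2·1.5=0.75
n=1: y=0.75, sp=1, e=sp−y=0.25; I=1.25, D=e−e_prev=-0.75; u=5/4·0.25+0·1.25+1/4·(-0.75)=0.125; next y=1/2·0.75+1/2·0.125=0.4375
n=2: y=0.4375, sp=1, e=sp−y=0.5625; I=1.8125, D=e−e_prev=0.3125; u=5/4·0.5625+0·1.8125+1/4·0.3125=0.78125; next y=1/2·0.4375+1/2·0.78125=0.609375
n=3: y=0.609375, sp=-2, e=sp−y=-2.609375; I=-0.796875, D=e−e_prev=-3.171875; u=5/4·(-2.609375)+0·(-0.796875)+1/4·(-3.171875)≈-4.054688; next y=1/2·0.609375+1/2·(-4.054688)≈-1.722656
n=4: y≈-1.722656, sp=-2, e=sp−y≈-0.277344; I≈-1.074219, D=e−e_prev≈2.332031; u=5/4·(-0.277344)+0·(-1.074219)+1/4·2.332031≈0.236328; next y=1/2·(-1.722656)+1/2·0.236328≈-0.743164
n=5: y≈-0.743164, sp=-2, e=sp−y≈-1.256836; I≈-2.331055, D=e−e_prev≈-0.979492; u=5/4·(-1.256836)+0·(-2.331055)+1/4·(-0.979492)≈-1.815918; next y=1/2·(-0.743164)+1/2·(-1.815918)≈-1.279541
n=6: y≈-1.279541, sp=-2, e=sp−y≈-0.720459; I≈-3.051514, D=e−e_prev≈0.536377; u=5/4·(-0.720459)+0·(-3.051514)+1/4·0.536377≈-0.766479; next y=1/2·(-1.279541)+1/2·(-0.766479)≈-1.023010
n=7: y≈-1.023010, sp=-2, e=sp−y≈-0.976990; I≈-4.028503, D=e−e_prev≈-0.256531; u=5/4·(-0.976990)+0·(-4.028503)+1/4·(-0.256531)≈-1.285370; next y=1/2·(-1.023010)+1/2·(-1.285370)≈-1.154190
n=8: y≈-1.154190, sp=-2, e=sp−y≈-0.845810; I≈-4.874313, D=e−e_prev≈0.131180; u=5/4·(-0.845810)+0·(-4.874313)+1/4·0.131180≈-1.024467; next y=1/2·(-1.154190)+1/2·(-1.024467)≈-1.089329
n=9: y≈-1.089329, sp=-2, e=sp−y≈-0.910671; I≈-5.784985, D=e−e_prev≈-0.064861; u=5/4·(-0.910671)+0·(-5.784985)+1/4·(-0.064861)≈-1.154554; next y=1/2·(-1.089329)+1/2·(-1.154554)≈-1.121942
n=10: y≈-1.121942, sp=-2, e=sp−y≈-0.878058; I≈-6.663043, D=e−e_prev≈0.032613; u=5/4·(-0.878058)+0·(-6.663043)+1/4·0.032613≈-1.089420; next y=1/2·(-1.121942)+1/2·(-1.089420)≈-1.105681
n=11: y≈-1.105681, sp=-2, e=sp−y≈-0.894319; I≈-7.557362, D=e−e_prev≈-0.016261; u=5/4·(-0.894319)+0·(-7.557362)+1/4·(-0.016261)≈-1.121964; next y=1/2·(-1.105681)+1/2·(-1.121964)≈-1.113823
n=12: y≈-1.113823, sp=-2, e=sp−y≈-0.886177; I≈-8.443540, D=e−e_prev≈0.008142; u=5/4·(-0.886177)+0·(-8.443540)+1/4·0.008142≈-1.105686; next y=1/2·(-1.113823)+1/2·(-1.105686)≈-1.109754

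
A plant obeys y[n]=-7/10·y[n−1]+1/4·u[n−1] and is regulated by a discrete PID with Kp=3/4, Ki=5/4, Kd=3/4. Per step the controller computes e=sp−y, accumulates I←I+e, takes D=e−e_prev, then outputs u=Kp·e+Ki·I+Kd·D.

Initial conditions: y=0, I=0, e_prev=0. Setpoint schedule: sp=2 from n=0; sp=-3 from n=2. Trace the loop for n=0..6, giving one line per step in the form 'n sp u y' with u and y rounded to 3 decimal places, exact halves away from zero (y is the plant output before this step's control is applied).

(exact arithmetic carried between steps; '≈' marks a value shown rounded to 6 d.p. or computed from one; I and e_prev carry over from the previous line; the table rounds u and y to 3 d.p., halves away from zero)
n=0: y=0, sp=2, e=sp−y=2; I=2, D=e−e_prev=2; u=3/4·2+5/4·2+3/4·2=5.5; next y=-7/10·0+1/4·5.5=1.375
n=1: y=1.375, sp=2, e=sp−y=0.625; I=2.625, D=e−e_prev=-1.375; u=3/4·0.625+5/4·2.625+3/4·(-1.375)=2.71875; next y=-7/10·1.375+1/4·2.71875≈-0.282813
n=2: y≈-0.282813, sp=-3, e=sp−y≈-2.717188; I≈-0.092188, D=e−e_prev≈-3.342188; u=3/4·(-2.717188)+5/4·(-0.092188)+3/4·(-3.342188)≈-4.659766; next y=-7/10·(-0.282813)+1/4·(-4.659766)≈-0.966973
n=3: y≈-0.966973, sp=-3, e=sp−y≈-2.033027; I≈-2.125215, D=e−e_prev≈0.684160; u=3/4·(-2.033027)+5/4·(-2.125215)+3/4·0.684160≈-3.668169; next y=-7/10·(-0.966973)+1/4·(-3.668169)≈-0.240161
n=4: y≈-0.240161, sp=-3, e=sp−y≈-2.759839; I≈-4.885053, D=e−e_prev≈-0.726811; u=3/4·(-2.759839)+5/4·(-4.885053)+3/4·(-0.726811)≈-8.721304; next y=-7/10·(-0.240161)+1/4·(-8.721304)≈-2.012213
n=5: y≈-2.012213, sp=-3, e=sp−y≈-0.987787; I≈-5.872840, D=e−e_prev≈1.772052; u=3/4·(-0.987787)+5/4·(-5.872840)+3/4·1.772052≈-6.752852; next y=-7/10·(-2.012213)+1/4·(-6.752852)≈-0.279664
n=6: y≈-0.279664, sp=-3, e=sp−y≈-2.720336; I≈-8.593177, D=e−e_prev≈-1.732549; u=3/4·(-2.720336)+5/4·(-8.593177)+3/4·(-1.732549)≈-14.081135; next y=-7/10·(-0.279664)+1/4·(-14.081135)≈-3.324519

0 2 5.500 0.000
1 2 2.719 1.375
2 -3 -4.660 -0.283
3 -3 -3.668 -0.967
4 -3 -8.721 -0.240
5 -3 -6.753 -2.012
6 -3 -14.081 -0.280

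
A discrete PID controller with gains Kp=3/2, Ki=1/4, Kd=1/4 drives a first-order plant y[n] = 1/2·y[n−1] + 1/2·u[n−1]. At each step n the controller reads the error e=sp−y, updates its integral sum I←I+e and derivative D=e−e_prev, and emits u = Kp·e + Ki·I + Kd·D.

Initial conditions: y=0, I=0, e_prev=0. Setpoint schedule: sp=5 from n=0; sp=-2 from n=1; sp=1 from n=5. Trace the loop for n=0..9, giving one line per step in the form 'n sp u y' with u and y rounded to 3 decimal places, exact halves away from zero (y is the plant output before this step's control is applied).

0 5 10.000 0.000
1 -2 -14.000 5.000
2 -2 6.250 -4.500
3 -2 -6.250 0.875
4 -2 1.500 -2.688
5 1 2.594 -0.594
6 1 -0.422 1.000
7 1 1.398 0.289
8 1 0.289 0.844
9 1 1.021 0.566

(exact arithmetic carried between steps; '≈' marks a value shown rounded to 6 d.p. or computed from one; I and e_prev carry over from the previous line; the table rounds u and y to 3 d.p., halves away from zero)
n=0: y=0, sp=5, e=sp−y=5; I=5, D=e−e_prev=5; u=3/2·5+1/4·5+1/4·5=10; next y=1/2·0+1/2·10=5
n=1: y=5, sp=-2, e=sp−y=-7; I=-2, D=e−e_prev=-12; u=3/2·(-7)+1/4·(-2)+1/4·(-12)=-14; next y=1/2·5+1/2·(-14)=-4.5
n=2: y=-4.5, sp=-2, e=sp−y=2.5; I=0.5, D=e−e_prev=9.5; u=3/2·2.5+1/4·0.5+1/4·9.5=6.25; next y=1/2·(-4.5)+1/2·6.25=0.875
n=3: y=0.875, sp=-2, e=sp−y=-2.875; I=-2.375, D=e−e_prev=-5.375; u=3/2·(-2.875)+1/4·(-2.375)+1/4·(-5.375)=-6.25; next y=1/2·0.875+1/2·(-6.25)=-2.6875
n=4: y=-2.6875, sp=-2, e=sp−y=0.6875; I=-1.6875, D=e−e_prev=3.5625; u=3/2·0.6875+1/4·(-1.6875)+1/4·3.5625=1.5; next y=1/2·(-2.6875)+1/2·1.5=-0.59375
n=5: y=-0.59375, sp=1, e=sp−y=1.59375; I=-0.09375, D=e−e_prev=0.90625; u=3/2·1.59375+1/4·(-0.09375)+1/4·0.90625=2.59375; next y=1/2·(-0.59375)+1/2·2.59375=1
n=6: y=1, sp=1, e=sp−y=0; I=-0.09375, D=e−e_prev=-1.59375; u=3/2·0+1/4·(-0.09375)+1/4·(-1.59375)=-0.421875; next y=1/2·1+1/2·(-0.421875)≈0.289063
n=7: y≈0.289063, sp=1, e=sp−y≈0.710938; I≈0.617188, D=e−e_prev≈0.710938; u=3/2·0.710938+1/4·0.617188+1/4·0.710938≈1.398438; next y=1/2·0.289063+1/2·1.398438≈0.84375
n=8: y=0.84375, sp=1, e=sp−y=0.15625; I≈0.773438, D=e−e_prev≈-0.554688; u=3/2·0.15625+1/4·0.773438+1/4·(-0.554688)≈0.289063; next y=1/2·0.84375+1/2·0.289063≈0.566406
n=9: y≈0.566406, sp=1, e=sp−y≈0.433594; I≈1.207031, D=e−e_prev≈0.277344; u=3/2·0.433594+1/4·1.207031+1/4·0.277344≈1.021484; next y=1/2·0.566406+1/2·1.021484≈0.793945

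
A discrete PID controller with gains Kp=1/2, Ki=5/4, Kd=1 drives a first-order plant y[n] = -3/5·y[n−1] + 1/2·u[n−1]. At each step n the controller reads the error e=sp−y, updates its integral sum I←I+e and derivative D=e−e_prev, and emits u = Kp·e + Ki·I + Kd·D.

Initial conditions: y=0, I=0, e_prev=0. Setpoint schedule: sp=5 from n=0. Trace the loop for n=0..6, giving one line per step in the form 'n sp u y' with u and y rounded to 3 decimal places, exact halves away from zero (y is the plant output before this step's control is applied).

0 5 13.750 0.000
1 5 -3.906 6.875
2 5 36.246 -6.078
3 5 -39.442 21.770
4 5 117.464 -32.783
5 5 -195.617 78.402
6 5 437.756 -144.849

(exact arithmetic carried between steps; '≈' marks a value shown rounded to 6 d.p. or computed from one; I and e_prev carry over from the previous line; the table rounds u and y to 3 d.p., halves away from zero)
n=0: y=0, sp=5, e=sp−y=5; I=5, D=e−e_prev=5; u=1/2·5+5/4·5+1·5=13.75; next y=-3/5·0+1/2·13.75=6.875
n=1: y=6.875, sp=5, e=sp−y=-1.875; I=3.125, D=e−e_prev=-6.875; u=1/2·(-1.875)+5/4·3.125+1·(-6.875)=-3.90625; next y=-3/5·6.875+1/2·(-3.90625)=-6.078125
n=2: y=-6.078125, sp=5, e=sp−y=11.078125; I=14.203125, D=e−e_prev=12.953125; u=1/2·11.078125+5/4·14.203125+1·12.953125≈36.246094; next y=-3/5·(-6.078125)+1/2·36.246094≈21.769922
n=3: y≈21.769922, sp=5, e=sp−y≈-16.769922; I≈-2.566797, D=e−e_prev≈-27.848047; u=1/2·(-16.769922)+5/4·(-2.566797)+1·(-27.848047)≈-39.441504; next y=-3/5·21.769922+1/2·(-39.441504)≈-32.782705
n=4: y≈-32.782705, sp=5, e=sp−y≈37.782705; I≈35.215908, D=e−e_prev≈54.552627; u=1/2·37.782705+5/4·35.215908+1·54.552627≈117.463865; next y=-3/5·(-32.782705)+1/2·117.463865≈78.401555
n=5: y≈78.401555, sp=5, e=sp−y≈-73.401555; I≈-38.185647, D=e−e_prev≈-111.184260; u=1/2·(-73.401555)+5/4·(-38.185647)+1·(-111.184260)≈-195.617097; next y=-3/5·78.401555+1/2·(-195.617097)≈-144.849482
n=6: y≈-144.849482, sp=5, e=sp−y≈149.849482; I≈111.663835, D=e−e_prev≈223.251037; u=1/2·149.849482+5/4·111.663835+1·223.251037≈437.755572; next y=-3/5·(-144.849482)+1/2·437.755572≈305.787475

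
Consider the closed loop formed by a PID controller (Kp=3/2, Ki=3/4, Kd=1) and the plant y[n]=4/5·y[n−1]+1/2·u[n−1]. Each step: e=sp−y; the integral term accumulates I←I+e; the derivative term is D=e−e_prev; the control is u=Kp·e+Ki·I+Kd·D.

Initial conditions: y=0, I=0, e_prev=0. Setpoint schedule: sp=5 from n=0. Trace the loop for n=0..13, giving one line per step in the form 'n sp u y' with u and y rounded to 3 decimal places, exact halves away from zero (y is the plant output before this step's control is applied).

0 5 16.250 0.000
1 5 -11.406 8.125
2 5 18.191 0.797
3 5 -15.027 9.733
4 5 21.105 0.273
5 5 -18.928 10.771
6 5 25.001 -0.848
7 5 -23.409 11.823
8 5 29.869 -2.247
9 5 -28.762 13.137
10 5 35.796 -3.872
11 5 -35.244 14.801
12 5 42.970 -5.781
13 5 -43.110 16.860

(exact arithmetic carried between steps; '≈' marks a value shown rounded to 6 d.p. or computed from one; I and e_prev carry over from the previous line; the table rounds u and y to 3 d.p., halves away from zero)
n=0: y=0, sp=5, e=sp−y=5; I=5, D=e−e_prev=5; u=3/2·5+3/4·5+1·5=16.25; next y=4/5·0+1/2·16.25=8.125
n=1: y=8.125, sp=5, e=sp−y=-3.125; I=1.875, D=e−e_prev=-8.125; u=3/2·(-3.125)+3/4·1.875+1·(-8.125)=-11.40625; next y=4/5·8.125+1/2·(-11.40625)=0.796875
n=2: y=0.796875, sp=5, e=sp−y=4.203125; I=6.078125, D=e−e_prev=7.328125; u=3/2·4.203125+3/4·6.078125+1·7.328125≈18.191406; next y=4/5·0.796875+1/2·18.191406≈9.733203
n=3: y≈9.733203, sp=5, e=sp−y≈-4.733203; I≈1.344922, D=e−e_prev≈-8.936328; u=3/2·(-4.733203)+3/4·1.344922+1·(-8.936328)≈-15.027441; next y=4/5·9.733203+1/2·(-15.027441)≈0.272842
n=4: y≈0.272842, sp=5, e=sp−y≈4.727158; I≈6.072080, D=e−e_prev≈9.460361; u=3/2·4.727158+3/4·6.072080+1·9.460361≈21.105159; next y=4/5·0.272842+1/2·21.105159≈10.770853
n=5: y≈10.770853, sp=5, e=sp−y≈-5.770853; I≈0.301227, D=e−e_prev≈-10.498011; u=3/2·(-5.770853)+3/4·0.301227+1·(-10.498011)≈-18.928370; next y=4/5·10.770853+1/2·(-18.928370)≈-0.847503
n=6: y≈-0.847503, sp=5, e=sp−y≈5.847503; I≈6.148730, D=e−e_prev≈11.618355; u=3/2·5.847503+3/4·6.148730+1·11.618355≈25.001157; next y=4/5·(-0.847503)+1/2·25.001157≈11.822576
n=7: y≈11.822576, sp=5, e=sp−y≈-6.822576; I≈-0.673846, D=e−e_prev≈-12.670079; u=3/2·(-6.822576)+3/4·(-0.673846)+1·(-12.670079)≈-23.409328; next y=4/5·11.822576+1/2·(-23.409328)≈-2.246603
n=8: y≈-2.246603, sp=5, e=sp−y≈7.246603; I≈6.572757, D=e−e_prev≈14.069179; u=3/2·7.246603+3/4·6.572757+1·14.069179≈29.868651; next y=4/5·(-2.246603)+1/2·29.868651≈13.137043
n=9: y≈13.137043, sp=5, e=sp−y≈-8.137043; I≈-1.564287, D=e−e_prev≈-15.383646; u=3/2·(-8.137043)+3/4·(-1.564287)+1·(-15.383646)≈-28.762426; next y=4/5·13.137043+1/2·(-28.762426)≈-3.871578
n=10: y≈-3.871578, sp=5, e=sp−y≈8.871578; I≈7.307292, D=e−e_prev≈17.008622; u=3/2·8.871578+3/4·7.307292+1·17.008622≈35.796458; next y=4/5·(-3.871578)+1/2·35.796458≈14.800966
n=11: y≈14.800966, sp=5, e=sp−y≈-9.800966; I≈-2.493675, D=e−e_prev≈-18.672545; u=3/2·(-9.800966)+3/4·(-2.493675)+1·(-18.672545)≈-35.244250; next y=4/5·14.800966+1/2·(-35.244250)≈-5.781352
n=12: y≈-5.781352, sp=5, e=sp−y≈10.781352; I≈8.287678, D=e−e_prev≈20.582318; u=3/2·10.781352+3/4·8.287678+1·20.582318≈42.970105; next y=4/5·(-5.781352)+1/2·42.970105≈16.859971
n=13: y≈16.859971, sp=5, e=sp−y≈-11.859971; I≈-3.572293, D=e−e_prev≈-22.641323; u=3/2·(-11.859971)+3/4·(-3.572293)+1·(-22.641323)≈-43.110499; next y=4/5·16.859971+1/2·(-43.110499)≈-8.067273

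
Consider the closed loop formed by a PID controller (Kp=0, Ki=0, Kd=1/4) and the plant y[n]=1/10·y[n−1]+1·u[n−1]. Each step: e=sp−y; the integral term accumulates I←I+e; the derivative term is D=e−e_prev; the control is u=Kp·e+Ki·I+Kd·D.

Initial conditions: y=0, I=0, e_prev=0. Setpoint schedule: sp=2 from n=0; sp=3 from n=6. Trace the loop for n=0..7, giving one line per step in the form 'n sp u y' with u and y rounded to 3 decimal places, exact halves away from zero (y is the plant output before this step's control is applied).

0 2 0.500 0.000
1 2 -0.125 0.500
2 2 0.144 -0.075
3 2 -0.053 0.136
4 2 0.044 -0.039
5 2 -0.020 0.040
6 3 0.264 -0.016
7 3 -0.070 0.262

(exact arithmetic carried between steps; '≈' marks a value shown rounded to 6 d.p. or computed from one; I and e_prev carry over from the previous line; the table rounds u and y to 3 d.p., halves away from zero)
n=0: y=0, sp=2, e=sp−y=2; I=2, D=e−e_prev=2; u=0·2+0·2+1/4·2=0.5; next y=1/10·0+1·0.5=0.5
n=1: y=0.5, sp=2, e=sp−y=1.5; I=3.5, D=e−e_prev=-0.5; u=0·1.5+0·3.5+1/4·(-0.5)=-0.125; next y=1/10·0.5+1·(-0.125)=-0.075
n=2: y=-0.075, sp=2, e=sp−y=2.075; I=5.575, D=e−e_prev=0.575; u=0·2.075+0·5.575+1/4·0.575=0.14375; next y=1/10·(-0.075)+1·0.14375=0.13625
n=3: y=0.13625, sp=2, e=sp−y=1.86375; I=7.43875, D=e−e_prev=-0.21125; u=0·1.86375+0·7.43875+1/4·(-0.21125)≈-0.052813; next y=1/10·0.13625+1·(-0.052813)≈-0.039188
n=4: y≈-0.039188, sp=2, e=sp−y≈2.039188; I≈9.477938, D=e−e_prev≈0.175438; u=0·2.039188+0·9.477938+1/4·0.175438≈0.043859; next y=1/10·(-0.039188)+1·0.043859≈0.039941
n=5: y≈0.039941, sp=2, e=sp−y≈1.960059; I≈11.437997, D=e−e_prev≈-0.079128; u=0·1.960059+0·11.437997+1/4·(-0.079128)≈-0.019782; next y=1/10·0.039941+1·(-0.019782)≈-0.015788
n=6: y≈-0.015788, sp=3, e=sp−y≈3.015788; I≈14.453785, D=e−e_prev≈1.055729; u=0·3.015788+0·14.453785+1/4·1.055729≈0.263932; next y=1/10·(-0.015788)+1·0.263932≈0.262353
n=7: y≈0.262353, sp=3, e=sp−y≈2.737647; I≈17.191431, D=e−e_prev≈-0.278141; u=0·2.737647+0·17.191431+1/4·(-0.278141)≈-0.069535; next y=1/10·0.262353+1·(-0.069535)≈-0.043300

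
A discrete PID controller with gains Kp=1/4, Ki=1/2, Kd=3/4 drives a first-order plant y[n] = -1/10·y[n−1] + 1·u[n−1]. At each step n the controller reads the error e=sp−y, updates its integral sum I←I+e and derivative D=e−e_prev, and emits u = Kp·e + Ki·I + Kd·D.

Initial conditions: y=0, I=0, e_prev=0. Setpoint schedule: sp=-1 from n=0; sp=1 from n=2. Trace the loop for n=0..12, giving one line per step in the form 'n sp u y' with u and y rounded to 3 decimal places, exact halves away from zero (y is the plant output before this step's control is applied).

(exact arithmetic carried between steps; '≈' marks a value shown rounded to 6 d.p. or computed from one; I and e_prev carry over from the previous line; the table rounds u and y to 3 d.p., halves away from zero)
n=0: y=0, sp=-1, e=sp−y=-1; I=-1, D=e−e_prev=-1; u=1/4·(-1)+1/2·(-1)+3/4·(-1)=-1.5; next y=-1/10·0+1·(-1.5)=-1.5
n=1: y=-1.5, sp=-1, e=sp−y=0.5; I=-0.5, D=e−e_prev=1.5; u=1/4·0.5+1/2·(-0.5)+3/4·1.5=1; next y=-1/10·(-1.5)+1·1=1.15
n=2: y=1.15, sp=1, e=sp−y=-0.15; I=-0.65, D=e−e_prev=-0.65; u=1/4·(-0.15)+1/2·(-0.65)+3/4·(-0.65)=-0.85; next y=-1/10·1.15+1·(-0.85)=-0.965
n=3: y=-0.965, sp=1, e=sp−y=1.965; I=1.315, D=e−e_prev=2.115; u=1/4·1.965+1/2·1.315+3/4·2.115=2.735; next y=-1/10·(-0.965)+1·2.735=2.8315
n=4: y=2.8315, sp=1, e=sp−y=-1.8315; I=-0.5165, D=e−e_prev=-3.7965; u=1/4·(-1.8315)+1/2·(-0.5165)+3/4·(-3.7965)=-3.5635; next y=-1/10·2.8315+1·(-3.5635)=-3.84665
n=5: y=-3.84665, sp=1, e=sp−y=4.84665; I=4.33015, D=e−e_prev=6.67815; u=1/4·4.84665+1/2·4.33015+3/4·6.67815=8.38535; next y=-1/10·(-3.84665)+1·8.38535=8.770015
n=6: y=8.770015, sp=1, e=sp−y=-7.770015; I=-3.439865, D=e−e_prev=-12.616665; u=1/4·(-7.770015)+1/2·(-3.439865)+3/4·(-12.616665)=-13.124935; next y=-1/10·8.770015+1·(-13.124935)≈-14.001937
n=7: y≈-14.001937, sp=1, e=sp−y≈15.001937; I≈11.562072, D=e−e_prev≈22.771952; u=1/4·15.001937+1/2·11.562072+3/4·22.771952≈26.610484; next y=-1/10·(-14.001937)+1·26.610484≈28.010677
n=8: y≈28.010677, sp=1, e=sp−y≈-27.010677; I≈-15.448606, D=e−e_prev≈-42.012614; u=1/4·(-27.010677)+1/2·(-15.448606)+3/4·(-42.012614)≈-45.986432; next y=-1/10·28.010677+1·(-45.986432)≈-48.787500
n=9: y≈-48.787500, sp=1, e=sp−y≈49.787500; I≈34.338894, D=e−e_prev≈76.798177; u=1/4·49.787500+1/2·34.338894+3/4·76.798177≈87.214955; next y=-1/10·(-48.787500)+1·87.214955≈92.093705
n=10: y≈92.093705, sp=1, e=sp−y≈-91.093705; I≈-56.754811, D=e−e_prev≈-140.881205; u=1/4·(-91.093705)+1/2·(-56.754811)+3/4·(-140.881205)≈-156.811736; next y=-1/10·92.093705+1·(-156.811736)≈-166.021106
n=11: y≈-166.021106, sp=1, e=sp−y≈167.021106; I≈110.266295, D=e−e_prev≈258.114811; u=1/4·167.021106+1/2·110.266295+3/4·258.114811≈290.474533; next y=-1/10·(-166.021106)+1·290.474533≈307.076643
n=12: y≈307.076643, sp=1, e=sp−y≈-306.076643; I≈-195.810348, D=e−e_prev≈-473.097749; u=1/4·(-306.076643)+1/2·(-195.810348)+3/4·(-473.097749)≈-529.247647; next y=-1/10·307.076643+1·(-529.247647)≈-559.955311

0 -1 -1.500 0.000
1 -1 1.000 -1.500
2 1 -0.850 1.150
3 1 2.735 -0.965
4 1 -3.564 2.832
5 1 8.385 -3.847
6 1 -13.125 8.770
7 1 26.610 -14.002
8 1 -45.986 28.011
9 1 87.215 -48.788
10 1 -156.812 92.094
11 1 290.475 -166.021
12 1 -529.248 307.077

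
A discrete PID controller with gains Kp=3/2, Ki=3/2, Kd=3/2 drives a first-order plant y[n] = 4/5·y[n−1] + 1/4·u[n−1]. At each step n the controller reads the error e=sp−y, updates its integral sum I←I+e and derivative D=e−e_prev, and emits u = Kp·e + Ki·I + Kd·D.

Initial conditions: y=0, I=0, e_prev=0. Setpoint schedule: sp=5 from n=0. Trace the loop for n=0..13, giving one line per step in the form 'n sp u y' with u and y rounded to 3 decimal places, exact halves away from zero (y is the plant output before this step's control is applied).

(exact arithmetic carried between steps; '≈' marks a value shown rounded to 6 d.p. or computed from one; I and e_prev carry over from the previous line; the table rounds u and y to 3 d.p., halves away from zero)
n=0: y=0, sp=5, e=sp−y=5; I=5, D=e−e_prev=5; u=3/2·5+3/2·5+3/2·5=22.5; next y=4/5·0+1/4·22.5=5.625
n=1: y=5.625, sp=5, e=sp−y=-0.625; I=4.375, D=e−e_prev=-5.625; u=3/2·(-0.625)+3/2·4.375+3/2·(-5.625)=-2.8125; next y=4/5·5.625+1/4·(-2.8125)=3.796875
n=2: y=3.796875, sp=5, e=sp−y=1.203125; I=5.578125, D=e−e_prev=1.828125; u=3/2·1.203125+3/2·5.578125+3/2·1.828125≈12.914063; next y=4/5·3.796875+1/4·12.914063≈6.266016
n=3: y≈6.266016, sp=5, e=sp−y≈-1.266016; I≈4.312109, D=e−e_prev≈-2.469141; u=3/2·(-1.266016)+3/2·4.312109+3/2·(-2.469141)≈0.865430; next y=4/5·6.266016+1/4·0.865430≈5.229170
n=4: y≈5.229170, sp=5, e=sp−y≈-0.229170; I≈4.082939, D=e−e_prev≈1.036846; u=3/2·(-0.229170)+3/2·4.082939+3/2·1.036846≈7.335923; next y=4/5·5.229170+1/4·7.335923≈6.017317
n=5: y≈6.017317, sp=5, e=sp−y≈-1.017317; I≈3.065623, D=e−e_prev≈-0.788147; u=3/2·(-1.017317)+3/2·3.065623+3/2·(-0.788147)≈1.890239; next y=4/5·6.017317+1/4·1.890239≈5.286413
n=6: y≈5.286413, sp=5, e=sp−y≈-0.286413; I≈2.779210, D=e−e_prev≈0.730904; u=3/2·(-0.286413)+3/2·2.779210+3/2·0.730904≈4.835550; next y=4/5·5.286413+1/4·4.835550≈5.438018
n=7: y≈5.438018, sp=5, e=sp−y≈-0.438018; I≈2.341192, D=e−e_prev≈-0.151605; u=3/2·(-0.438018)+3/2·2.341192+3/2·(-0.151605)≈2.627353; next y=4/5·5.438018+1/4·2.627353≈5.007253
n=8: y≈5.007253, sp=5, e=sp−y≈-0.007253; I≈2.333939, D=e−e_prev≈0.430765; u=3/2·(-0.007253)+3/2·2.333939+3/2·0.430765≈4.136177; next y=4/5·5.007253+1/4·4.136177≈5.039847
n=9: y≈5.039847, sp=5, e=sp−y≈-0.039847; I≈2.294092, D=e−e_prev≈-0.032594; u=3/2·(-0.039847)+3/2·2.294092+3/2·(-0.032594)≈3.332478; next y=4/5·5.039847+1/4·3.332478≈4.864997
n=10: y≈4.864997, sp=5, e=sp−y≈0.135003; I≈2.429096, D=e−e_prev≈0.174850; u=3/2·0.135003+3/2·2.429096+3/2·0.174850≈4.108423; next y=4/5·4.864997+1/4·4.108423≈4.919103
n=11: y≈4.919103, sp=5, e=sp−y≈0.080897; I≈2.509993, D=e−e_prev≈-0.054106; u=3/2·0.080897+3/2·2.509993+3/2·(-0.054106)≈3.805174; next y=4/5·4.919103+1/4·3.805174≈4.886576
n=12: y≈4.886576, sp=5, e=sp−y≈0.113424; I≈2.623416, D=e−e_prev≈0.032527; u=3/2·0.113424+3/2·2.623416+3/2·0.032527≈4.154051; next y=4/5·4.886576+1/4·4.154051≈4.947774
n=13: y≈4.947774, sp=5, e=sp−y≈0.052226; I≈2.675643, D=e−e_prev≈-0.061197; u=3/2·0.052226+3/2·2.675643+3/2·(-0.061197)≈4.000007; next y=4/5·4.947774+1/4·4.000007≈4.958221

0 5 22.500 0.000
1 5 -2.813 5.625
2 5 12.914 3.797
3 5 0.865 6.266
4 5 7.336 5.229
5 5 1.890 6.017
6 5 4.836 5.286
7 5 2.627 5.438
8 5 4.136 5.007
9 5 3.332 5.040
10 5 4.108 4.865
11 5 3.805 4.919
12 5 4.154 4.887
13 5 4.000 4.948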